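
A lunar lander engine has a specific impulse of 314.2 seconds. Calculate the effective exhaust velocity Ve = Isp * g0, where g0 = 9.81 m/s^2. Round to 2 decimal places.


Step 1: Ve = Isp * g0 = 314.2 * 9.81
Step 2: Ve = 3082.30 m/s

3082.30


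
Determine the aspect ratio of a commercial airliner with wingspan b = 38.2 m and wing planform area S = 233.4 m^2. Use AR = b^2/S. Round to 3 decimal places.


Step 1: b^2 = 38.2^2 = 1459.24
Step 2: AR = 1459.24 / 233.4 = 6.252

6.252


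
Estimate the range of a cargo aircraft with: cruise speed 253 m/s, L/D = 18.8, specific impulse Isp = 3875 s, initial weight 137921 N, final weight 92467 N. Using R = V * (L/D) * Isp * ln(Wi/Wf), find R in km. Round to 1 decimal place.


Step 1: Coefficient = V * (L/D) * Isp = 253 * 18.8 * 3875 = 18431050.0 m
Step 2: Wi/Wf = 137921 / 92467 = 1.49157
Step 3: ln(1.49157) = 0.399829
Step 4: R = 18431050.0 * 0.399829 = 7369272.6 m = 7369.3 km

7369.3


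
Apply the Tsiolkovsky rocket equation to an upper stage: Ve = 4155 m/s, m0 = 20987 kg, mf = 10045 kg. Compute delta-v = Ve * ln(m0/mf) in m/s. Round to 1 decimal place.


Step 1: Mass ratio m0/mf = 20987 / 10045 = 2.089298
Step 2: ln(2.089298) = 0.736828
Step 3: delta-v = 4155 * 0.736828 = 3061.5 m/s

3061.5


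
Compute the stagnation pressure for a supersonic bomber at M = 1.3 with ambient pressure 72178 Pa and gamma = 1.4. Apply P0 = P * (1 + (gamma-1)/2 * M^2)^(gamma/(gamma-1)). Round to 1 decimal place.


Step 1: (gamma-1)/2 * M^2 = 0.2 * 1.69 = 0.338
Step 2: 1 + 0.338 = 1.338
Step 3: Exponent gamma/(gamma-1) = 3.5
Step 4: P0 = 72178 * 1.338^3.5 = 199986.8 Pa

199986.8


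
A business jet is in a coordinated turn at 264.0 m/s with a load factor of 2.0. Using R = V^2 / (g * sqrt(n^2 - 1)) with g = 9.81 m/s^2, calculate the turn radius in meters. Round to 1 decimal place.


Step 1: V^2 = 264.0^2 = 69696.0
Step 2: n^2 - 1 = 2.0^2 - 1 = 3.0
Step 3: sqrt(3.0) = 1.732051
Step 4: R = 69696.0 / (9.81 * 1.732051) = 4101.8 m

4101.8


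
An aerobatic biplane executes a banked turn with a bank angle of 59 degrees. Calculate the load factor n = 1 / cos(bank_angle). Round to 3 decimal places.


Step 1: Convert 59 degrees to radians = 1.029744
Step 2: cos(59 deg) = 0.515038
Step 3: n = 1 / 0.515038 = 1.942

1.942


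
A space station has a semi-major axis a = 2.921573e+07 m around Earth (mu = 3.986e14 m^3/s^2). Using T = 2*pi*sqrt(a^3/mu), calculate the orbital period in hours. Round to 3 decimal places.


Step 1: a^3 / mu = 2.493735e+22 / 3.986e14 = 6.256233e+07
Step 2: sqrt(6.256233e+07) = 7909.6354 s
Step 3: T = 2*pi * 7909.6354 = 49697.71 s
Step 4: T in hours = 49697.71 / 3600 = 13.805 hours

13.805


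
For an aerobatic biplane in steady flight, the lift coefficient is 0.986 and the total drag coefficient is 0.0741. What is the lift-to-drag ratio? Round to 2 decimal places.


Step 1: L/D = CL / CD = 0.986 / 0.0741
Step 2: L/D = 13.31

13.31


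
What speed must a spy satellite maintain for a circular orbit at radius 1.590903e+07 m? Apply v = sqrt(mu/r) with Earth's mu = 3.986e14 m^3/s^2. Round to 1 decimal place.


Step 1: mu / r = 3.986e14 / 1.590903e+07 = 25054953.0675
Step 2: v = sqrt(25054953.0675) = 5005.5 m/s

5005.5


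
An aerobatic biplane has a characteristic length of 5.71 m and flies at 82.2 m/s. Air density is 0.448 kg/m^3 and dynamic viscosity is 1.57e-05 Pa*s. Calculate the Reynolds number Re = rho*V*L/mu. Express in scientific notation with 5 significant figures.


Step 1: Numerator = rho * V * L = 0.448 * 82.2 * 5.71 = 210.274176
Step 2: Re = 210.274176 / 1.57e-05
Step 3: Re = 1.3393e+07

1.3393e+07


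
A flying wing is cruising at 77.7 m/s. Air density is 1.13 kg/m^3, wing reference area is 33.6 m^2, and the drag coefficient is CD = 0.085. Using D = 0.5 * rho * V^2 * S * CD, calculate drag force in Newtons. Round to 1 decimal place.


Step 1: Dynamic pressure q = 0.5 * 1.13 * 77.7^2 = 3411.0689 Pa
Step 2: Drag D = q * S * CD = 3411.0689 * 33.6 * 0.085
Step 3: D = 9742.0 N

9742.0


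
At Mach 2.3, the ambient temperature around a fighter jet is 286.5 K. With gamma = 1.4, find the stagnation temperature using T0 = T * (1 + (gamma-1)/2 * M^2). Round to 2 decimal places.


Step 1: (gamma-1)/2 = 0.2
Step 2: M^2 = 5.29
Step 3: 1 + 0.2 * 5.29 = 2.058
Step 4: T0 = 286.5 * 2.058 = 589.62 K

589.62


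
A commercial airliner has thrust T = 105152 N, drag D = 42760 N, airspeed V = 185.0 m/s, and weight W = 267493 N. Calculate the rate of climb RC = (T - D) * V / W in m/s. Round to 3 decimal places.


Step 1: Excess thrust = T - D = 105152 - 42760 = 62392 N
Step 2: Excess power = 62392 * 185.0 = 11542520.0 W
Step 3: RC = 11542520.0 / 267493 = 43.151 m/s

43.151


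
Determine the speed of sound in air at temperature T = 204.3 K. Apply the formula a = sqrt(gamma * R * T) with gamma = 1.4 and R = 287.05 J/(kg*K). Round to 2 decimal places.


Step 1: gamma * R * T = 1.4 * 287.05 * 204.3 = 82102.041
Step 2: a = sqrt(82102.041) = 286.53 m/s

286.53


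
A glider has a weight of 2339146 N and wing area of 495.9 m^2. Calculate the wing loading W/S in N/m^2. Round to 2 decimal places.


Step 1: Wing loading = W / S = 2339146 / 495.9
Step 2: Wing loading = 4716.97 N/m^2

4716.97


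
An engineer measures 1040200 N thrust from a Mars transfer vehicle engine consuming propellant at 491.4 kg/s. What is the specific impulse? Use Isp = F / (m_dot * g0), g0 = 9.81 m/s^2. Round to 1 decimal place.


Step 1: m_dot * g0 = 491.4 * 9.81 = 4820.63
Step 2: Isp = 1040200 / 4820.63 = 215.8 s

215.8


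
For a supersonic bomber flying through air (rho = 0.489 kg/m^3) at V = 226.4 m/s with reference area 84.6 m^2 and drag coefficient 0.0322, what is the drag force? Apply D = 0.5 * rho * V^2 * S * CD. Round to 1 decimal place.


Step 1: Dynamic pressure q = 0.5 * 0.489 * 226.4^2 = 12532.3267 Pa
Step 2: Drag D = q * S * CD = 12532.3267 * 84.6 * 0.0322
Step 3: D = 34139.6 N

34139.6


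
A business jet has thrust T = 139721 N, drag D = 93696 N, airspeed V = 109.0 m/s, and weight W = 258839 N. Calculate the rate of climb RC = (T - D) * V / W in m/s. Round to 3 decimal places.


Step 1: Excess thrust = T - D = 139721 - 93696 = 46025 N
Step 2: Excess power = 46025 * 109.0 = 5016725.0 W
Step 3: RC = 5016725.0 / 258839 = 19.382 m/s

19.382


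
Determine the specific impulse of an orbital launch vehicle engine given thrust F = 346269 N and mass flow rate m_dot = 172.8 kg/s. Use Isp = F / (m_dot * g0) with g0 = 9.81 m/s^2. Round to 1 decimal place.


Step 1: m_dot * g0 = 172.8 * 9.81 = 1695.17
Step 2: Isp = 346269 / 1695.17 = 204.3 s

204.3


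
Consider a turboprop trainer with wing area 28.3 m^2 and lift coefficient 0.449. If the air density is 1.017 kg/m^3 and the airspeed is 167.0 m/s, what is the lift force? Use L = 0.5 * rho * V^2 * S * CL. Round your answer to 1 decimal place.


Step 1: Calculate dynamic pressure q = 0.5 * 1.017 * 167.0^2 = 0.5 * 1.017 * 27889.0 = 14181.5565 Pa
Step 2: Multiply by wing area and lift coefficient: L = 14181.5565 * 28.3 * 0.449
Step 3: L = 401338.0489 * 0.449 = 180200.8 N

180200.8


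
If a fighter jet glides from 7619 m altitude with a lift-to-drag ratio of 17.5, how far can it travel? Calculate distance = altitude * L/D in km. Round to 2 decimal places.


Step 1: Glide distance = altitude * L/D = 7619 * 17.5 = 133332.5 m
Step 2: Convert to km: 133332.5 / 1000 = 133.33 km

133.33


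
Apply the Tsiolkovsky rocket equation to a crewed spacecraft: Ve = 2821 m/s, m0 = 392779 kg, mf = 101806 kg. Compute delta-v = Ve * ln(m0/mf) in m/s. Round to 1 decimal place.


Step 1: Mass ratio m0/mf = 392779 / 101806 = 3.858112
Step 2: ln(3.858112) = 1.350178
Step 3: delta-v = 2821 * 1.350178 = 3808.9 m/s

3808.9


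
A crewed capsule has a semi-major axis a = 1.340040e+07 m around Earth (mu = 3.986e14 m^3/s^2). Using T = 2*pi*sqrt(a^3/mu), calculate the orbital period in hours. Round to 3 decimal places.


Step 1: a^3 / mu = 2.406319e+21 / 3.986e14 = 6.036928e+06
Step 2: sqrt(6.036928e+06) = 2457.0161 s
Step 3: T = 2*pi * 2457.0161 = 15437.89 s
Step 4: T in hours = 15437.89 / 3600 = 4.288 hours

4.288


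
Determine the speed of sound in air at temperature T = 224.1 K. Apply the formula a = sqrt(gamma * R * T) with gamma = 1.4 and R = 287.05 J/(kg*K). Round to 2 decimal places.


Step 1: gamma * R * T = 1.4 * 287.05 * 224.1 = 90059.067
Step 2: a = sqrt(90059.067) = 300.10 m/s

300.10


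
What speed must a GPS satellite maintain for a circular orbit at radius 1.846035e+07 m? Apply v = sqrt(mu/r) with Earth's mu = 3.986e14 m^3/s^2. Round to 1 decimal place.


Step 1: mu / r = 3.986e14 / 1.846035e+07 = 21592223.3327
Step 2: v = sqrt(21592223.3327) = 4646.7 m/s

4646.7


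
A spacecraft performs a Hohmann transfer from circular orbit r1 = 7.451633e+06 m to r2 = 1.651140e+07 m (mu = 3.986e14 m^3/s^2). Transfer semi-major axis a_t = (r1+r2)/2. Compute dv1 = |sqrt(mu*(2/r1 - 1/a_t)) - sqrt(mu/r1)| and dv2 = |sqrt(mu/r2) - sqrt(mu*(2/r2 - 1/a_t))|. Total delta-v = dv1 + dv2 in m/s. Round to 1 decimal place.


Step 1: Transfer semi-major axis a_t = (7.451633e+06 + 1.651140e+07) / 2 = 1.198152e+07 m
Step 2: v1 (circular at r1) = sqrt(mu/r1) = 7313.8 m/s
Step 3: v_t1 = sqrt(mu*(2/r1 - 1/a_t)) = 8585.76 m/s
Step 4: dv1 = |8585.76 - 7313.8| = 1271.97 m/s
Step 5: v2 (circular at r2) = 4913.34 m/s, v_t2 = 3874.78 m/s
Step 6: dv2 = |4913.34 - 3874.78| = 1038.56 m/s
Step 7: Total delta-v = 1271.97 + 1038.56 = 2310.5 m/s

2310.5


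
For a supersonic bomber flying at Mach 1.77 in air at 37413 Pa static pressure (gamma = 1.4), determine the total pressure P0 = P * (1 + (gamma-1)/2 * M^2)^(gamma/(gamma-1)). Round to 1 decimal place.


Step 1: (gamma-1)/2 * M^2 = 0.2 * 3.1329 = 0.62658
Step 2: 1 + 0.62658 = 1.62658
Step 3: Exponent gamma/(gamma-1) = 3.5
Step 4: P0 = 37413 * 1.62658^3.5 = 205346.1 Pa

205346.1


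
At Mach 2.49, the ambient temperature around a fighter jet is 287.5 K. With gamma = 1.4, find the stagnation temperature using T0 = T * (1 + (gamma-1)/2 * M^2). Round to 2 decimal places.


Step 1: (gamma-1)/2 = 0.2
Step 2: M^2 = 6.2001
Step 3: 1 + 0.2 * 6.2001 = 2.24002
Step 4: T0 = 287.5 * 2.24002 = 644.01 K

644.01


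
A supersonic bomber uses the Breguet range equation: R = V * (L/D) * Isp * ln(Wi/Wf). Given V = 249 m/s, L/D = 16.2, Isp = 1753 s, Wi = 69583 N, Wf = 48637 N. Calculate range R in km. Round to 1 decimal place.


Step 1: Coefficient = V * (L/D) * Isp = 249 * 16.2 * 1753 = 7071251.4 m
Step 2: Wi/Wf = 69583 / 48637 = 1.43066
Step 3: ln(1.43066) = 0.358136
Step 4: R = 7071251.4 * 0.358136 = 2532467.8 m = 2532.5 km

2532.5


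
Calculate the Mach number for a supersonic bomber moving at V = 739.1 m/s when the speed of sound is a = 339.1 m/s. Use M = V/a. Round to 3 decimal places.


Step 1: M = V / a = 739.1 / 339.1
Step 2: M = 2.180

2.180


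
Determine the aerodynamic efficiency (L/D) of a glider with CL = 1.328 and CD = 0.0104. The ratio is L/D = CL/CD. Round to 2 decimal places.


Step 1: L/D = CL / CD = 1.328 / 0.0104
Step 2: L/D = 127.69

127.69


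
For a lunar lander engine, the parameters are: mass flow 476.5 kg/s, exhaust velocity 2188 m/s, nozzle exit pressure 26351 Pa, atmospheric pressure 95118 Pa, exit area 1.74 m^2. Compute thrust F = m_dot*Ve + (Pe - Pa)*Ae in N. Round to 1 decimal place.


Step 1: Momentum thrust = m_dot * Ve = 476.5 * 2188 = 1042582.0 N
Step 2: Pressure thrust = (Pe - Pa) * Ae = (26351 - 95118) * 1.74 = -119654.58 N
Step 3: Total thrust F = 1042582.0 + -119654.58 = 922927.4 N

922927.4


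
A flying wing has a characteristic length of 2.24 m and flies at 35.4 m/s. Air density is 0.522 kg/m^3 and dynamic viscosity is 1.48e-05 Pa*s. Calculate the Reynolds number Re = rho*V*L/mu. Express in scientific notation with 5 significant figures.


Step 1: Numerator = rho * V * L = 0.522 * 35.4 * 2.24 = 41.392512
Step 2: Re = 41.392512 / 1.48e-05
Step 3: Re = 2.7968e+06

2.7968e+06


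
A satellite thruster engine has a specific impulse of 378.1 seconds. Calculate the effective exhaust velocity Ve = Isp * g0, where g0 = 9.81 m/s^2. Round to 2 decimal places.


Step 1: Ve = Isp * g0 = 378.1 * 9.81
Step 2: Ve = 3709.16 m/s

3709.16


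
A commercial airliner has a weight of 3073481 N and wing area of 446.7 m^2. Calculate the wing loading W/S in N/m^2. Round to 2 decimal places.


Step 1: Wing loading = W / S = 3073481 / 446.7
Step 2: Wing loading = 6880.41 N/m^2

6880.41


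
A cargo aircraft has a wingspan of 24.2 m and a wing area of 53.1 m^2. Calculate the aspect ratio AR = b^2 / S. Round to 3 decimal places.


Step 1: b^2 = 24.2^2 = 585.64
Step 2: AR = 585.64 / 53.1 = 11.029

11.029


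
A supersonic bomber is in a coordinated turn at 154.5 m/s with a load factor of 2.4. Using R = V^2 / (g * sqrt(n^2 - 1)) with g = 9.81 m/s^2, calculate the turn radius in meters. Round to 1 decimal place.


Step 1: V^2 = 154.5^2 = 23870.25
Step 2: n^2 - 1 = 2.4^2 - 1 = 4.76
Step 3: sqrt(4.76) = 2.181742
Step 4: R = 23870.25 / (9.81 * 2.181742) = 1115.3 m

1115.3


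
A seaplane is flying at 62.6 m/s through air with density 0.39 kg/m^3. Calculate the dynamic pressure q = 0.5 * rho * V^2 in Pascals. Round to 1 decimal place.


Step 1: V^2 = 62.6^2 = 3918.76
Step 2: q = 0.5 * 0.39 * 3918.76
Step 3: q = 764.2 Pa

764.2


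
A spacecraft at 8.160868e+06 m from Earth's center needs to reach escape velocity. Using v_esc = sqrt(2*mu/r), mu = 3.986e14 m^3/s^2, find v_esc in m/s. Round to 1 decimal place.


Step 1: 2*mu/r = 2 * 3.986e14 / 8.160868e+06 = 97685687.3558
Step 2: v_esc = sqrt(97685687.3558) = 9883.6 m/s

9883.6


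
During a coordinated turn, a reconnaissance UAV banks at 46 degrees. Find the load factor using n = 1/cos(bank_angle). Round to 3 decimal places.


Step 1: Convert 46 degrees to radians = 0.802851
Step 2: cos(46 deg) = 0.694658
Step 3: n = 1 / 0.694658 = 1.440

1.440


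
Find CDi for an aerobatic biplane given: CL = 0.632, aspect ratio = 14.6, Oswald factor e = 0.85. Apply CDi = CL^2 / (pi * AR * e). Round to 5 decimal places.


Step 1: CL^2 = 0.632^2 = 0.399424
Step 2: pi * AR * e = 3.14159 * 14.6 * 0.85 = 38.987165
Step 3: CDi = 0.399424 / 38.987165 = 0.01025

0.01025


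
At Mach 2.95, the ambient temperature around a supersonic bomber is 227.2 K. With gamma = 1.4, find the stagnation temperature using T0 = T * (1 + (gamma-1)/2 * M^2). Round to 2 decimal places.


Step 1: (gamma-1)/2 = 0.2
Step 2: M^2 = 8.7025
Step 3: 1 + 0.2 * 8.7025 = 2.7405
Step 4: T0 = 227.2 * 2.7405 = 622.64 K

622.64


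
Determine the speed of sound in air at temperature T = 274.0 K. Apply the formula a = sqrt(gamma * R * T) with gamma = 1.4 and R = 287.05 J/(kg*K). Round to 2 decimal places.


Step 1: gamma * R * T = 1.4 * 287.05 * 274.0 = 110112.38
Step 2: a = sqrt(110112.38) = 331.83 m/s

331.83


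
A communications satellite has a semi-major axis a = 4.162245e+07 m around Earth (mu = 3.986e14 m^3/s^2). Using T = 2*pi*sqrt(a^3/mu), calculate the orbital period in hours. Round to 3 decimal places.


Step 1: a^3 / mu = 7.210791e+22 / 3.986e14 = 1.809029e+08
Step 2: sqrt(1.809029e+08) = 13450.0164 s
Step 3: T = 2*pi * 13450.0164 = 84508.95 s
Step 4: T in hours = 84508.95 / 3600 = 23.475 hours

23.475


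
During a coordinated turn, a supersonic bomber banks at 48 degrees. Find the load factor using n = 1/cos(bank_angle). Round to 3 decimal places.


Step 1: Convert 48 degrees to radians = 0.837758
Step 2: cos(48 deg) = 0.669131
Step 3: n = 1 / 0.669131 = 1.494

1.494


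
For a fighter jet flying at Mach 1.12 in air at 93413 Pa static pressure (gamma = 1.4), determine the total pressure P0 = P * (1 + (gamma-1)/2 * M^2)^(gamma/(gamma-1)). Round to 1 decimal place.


Step 1: (gamma-1)/2 * M^2 = 0.2 * 1.2544 = 0.25088
Step 2: 1 + 0.25088 = 1.25088
Step 3: Exponent gamma/(gamma-1) = 3.5
Step 4: P0 = 93413 * 1.25088^3.5 = 204485.3 Pa

204485.3


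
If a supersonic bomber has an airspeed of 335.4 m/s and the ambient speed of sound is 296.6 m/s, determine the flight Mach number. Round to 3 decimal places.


Step 1: M = V / a = 335.4 / 296.6
Step 2: M = 1.131

1.131


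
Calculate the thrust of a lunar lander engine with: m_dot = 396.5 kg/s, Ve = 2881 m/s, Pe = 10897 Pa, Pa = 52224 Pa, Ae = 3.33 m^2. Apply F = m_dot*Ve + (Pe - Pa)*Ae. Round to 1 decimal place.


Step 1: Momentum thrust = m_dot * Ve = 396.5 * 2881 = 1142316.5 N
Step 2: Pressure thrust = (Pe - Pa) * Ae = (10897 - 52224) * 3.33 = -137618.91 N
Step 3: Total thrust F = 1142316.5 + -137618.91 = 1004697.6 N

1004697.6


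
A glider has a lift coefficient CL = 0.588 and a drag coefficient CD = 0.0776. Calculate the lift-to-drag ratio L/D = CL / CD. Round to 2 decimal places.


Step 1: L/D = CL / CD = 0.588 / 0.0776
Step 2: L/D = 7.58

7.58


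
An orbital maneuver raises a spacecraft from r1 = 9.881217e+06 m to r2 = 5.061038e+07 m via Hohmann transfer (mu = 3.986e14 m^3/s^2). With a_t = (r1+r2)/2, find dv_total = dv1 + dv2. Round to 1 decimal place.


Step 1: Transfer semi-major axis a_t = (9.881217e+06 + 5.061038e+07) / 2 = 3.024580e+07 m
Step 2: v1 (circular at r1) = sqrt(mu/r1) = 6351.31 m/s
Step 3: v_t1 = sqrt(mu*(2/r1 - 1/a_t)) = 8215.82 m/s
Step 4: dv1 = |8215.82 - 6351.31| = 1864.5 m/s
Step 5: v2 (circular at r2) = 2806.4 m/s, v_t2 = 1604.06 m/s
Step 6: dv2 = |2806.4 - 1604.06| = 1202.33 m/s
Step 7: Total delta-v = 1864.5 + 1202.33 = 3066.8 m/s

3066.8


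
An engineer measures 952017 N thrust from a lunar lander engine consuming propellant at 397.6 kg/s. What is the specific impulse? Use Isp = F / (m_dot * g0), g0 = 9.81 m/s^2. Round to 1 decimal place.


Step 1: m_dot * g0 = 397.6 * 9.81 = 3900.46
Step 2: Isp = 952017 / 3900.46 = 244.1 s

244.1


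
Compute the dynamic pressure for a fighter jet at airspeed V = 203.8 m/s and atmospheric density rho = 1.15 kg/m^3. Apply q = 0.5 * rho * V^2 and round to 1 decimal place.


Step 1: V^2 = 203.8^2 = 41534.44
Step 2: q = 0.5 * 1.15 * 41534.44
Step 3: q = 23882.3 Pa

23882.3


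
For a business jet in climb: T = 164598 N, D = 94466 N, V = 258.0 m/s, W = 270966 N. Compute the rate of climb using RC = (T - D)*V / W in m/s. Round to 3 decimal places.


Step 1: Excess thrust = T - D = 164598 - 94466 = 70132 N
Step 2: Excess power = 70132 * 258.0 = 18094056.0 W
Step 3: RC = 18094056.0 / 270966 = 66.776 m/s

66.776


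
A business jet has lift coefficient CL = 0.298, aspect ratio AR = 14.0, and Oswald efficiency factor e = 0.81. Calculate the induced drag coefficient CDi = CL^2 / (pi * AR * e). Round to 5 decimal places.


Step 1: CL^2 = 0.298^2 = 0.088804
Step 2: pi * AR * e = 3.14159 * 14.0 * 0.81 = 35.625661
Step 3: CDi = 0.088804 / 35.625661 = 0.00249

0.00249


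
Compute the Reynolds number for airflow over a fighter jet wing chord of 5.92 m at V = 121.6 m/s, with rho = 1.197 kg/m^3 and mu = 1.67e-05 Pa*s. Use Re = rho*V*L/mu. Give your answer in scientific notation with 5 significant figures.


Step 1: Numerator = rho * V * L = 1.197 * 121.6 * 5.92 = 861.686784
Step 2: Re = 861.686784 / 1.67e-05
Step 3: Re = 5.1598e+07

5.1598e+07


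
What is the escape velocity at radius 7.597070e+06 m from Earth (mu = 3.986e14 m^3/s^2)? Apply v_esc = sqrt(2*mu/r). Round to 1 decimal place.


Step 1: 2*mu/r = 2 * 3.986e14 / 7.597070e+06 = 104935192.1201
Step 2: v_esc = sqrt(104935192.1201) = 10243.8 m/s

10243.8


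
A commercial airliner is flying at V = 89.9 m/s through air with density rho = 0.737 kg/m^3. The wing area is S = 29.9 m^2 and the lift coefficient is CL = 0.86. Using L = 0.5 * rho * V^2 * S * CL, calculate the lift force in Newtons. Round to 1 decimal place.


Step 1: Calculate dynamic pressure q = 0.5 * 0.737 * 89.9^2 = 0.5 * 0.737 * 8082.01 = 2978.2207 Pa
Step 2: Multiply by wing area and lift coefficient: L = 2978.2207 * 29.9 * 0.86
Step 3: L = 89048.7985 * 0.86 = 76582.0 N

76582.0


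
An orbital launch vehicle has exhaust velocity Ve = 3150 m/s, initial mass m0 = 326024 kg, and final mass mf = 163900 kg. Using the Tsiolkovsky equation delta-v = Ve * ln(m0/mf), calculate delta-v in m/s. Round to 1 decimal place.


Step 1: Mass ratio m0/mf = 326024 / 163900 = 1.989164
Step 2: ln(1.989164) = 0.687715
Step 3: delta-v = 3150 * 0.687715 = 2166.3 m/s

2166.3


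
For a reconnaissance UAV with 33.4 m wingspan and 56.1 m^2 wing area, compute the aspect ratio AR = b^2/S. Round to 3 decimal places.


Step 1: b^2 = 33.4^2 = 1115.56
Step 2: AR = 1115.56 / 56.1 = 19.885

19.885


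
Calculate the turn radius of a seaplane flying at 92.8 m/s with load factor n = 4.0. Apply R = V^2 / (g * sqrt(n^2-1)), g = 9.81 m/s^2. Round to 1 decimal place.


Step 1: V^2 = 92.8^2 = 8611.84
Step 2: n^2 - 1 = 4.0^2 - 1 = 15.0
Step 3: sqrt(15.0) = 3.872983
Step 4: R = 8611.84 / (9.81 * 3.872983) = 226.7 m

226.7


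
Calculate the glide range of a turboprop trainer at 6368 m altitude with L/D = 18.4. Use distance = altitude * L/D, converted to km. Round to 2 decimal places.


Step 1: Glide distance = altitude * L/D = 6368 * 18.4 = 117171.2 m
Step 2: Convert to km: 117171.2 / 1000 = 117.17 km

117.17


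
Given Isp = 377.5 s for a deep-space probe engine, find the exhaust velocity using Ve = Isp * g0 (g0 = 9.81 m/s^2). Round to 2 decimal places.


Step 1: Ve = Isp * g0 = 377.5 * 9.81
Step 2: Ve = 3703.28 m/s

3703.28


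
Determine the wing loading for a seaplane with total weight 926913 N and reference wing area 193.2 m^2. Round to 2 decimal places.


Step 1: Wing loading = W / S = 926913 / 193.2
Step 2: Wing loading = 4797.69 N/m^2

4797.69


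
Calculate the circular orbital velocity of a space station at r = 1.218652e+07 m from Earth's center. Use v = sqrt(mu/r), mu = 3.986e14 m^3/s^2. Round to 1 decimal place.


Step 1: mu / r = 3.986e14 / 1.218652e+07 = 32708271.1061
Step 2: v = sqrt(32708271.1061) = 5719.1 m/s

5719.1


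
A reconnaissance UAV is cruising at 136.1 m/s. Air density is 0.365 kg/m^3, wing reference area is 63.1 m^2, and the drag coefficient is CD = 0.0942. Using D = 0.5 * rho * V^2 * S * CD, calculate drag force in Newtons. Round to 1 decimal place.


Step 1: Dynamic pressure q = 0.5 * 0.365 * 136.1^2 = 3380.4858 Pa
Step 2: Drag D = q * S * CD = 3380.4858 * 63.1 * 0.0942
Step 3: D = 20093.7 N

20093.7


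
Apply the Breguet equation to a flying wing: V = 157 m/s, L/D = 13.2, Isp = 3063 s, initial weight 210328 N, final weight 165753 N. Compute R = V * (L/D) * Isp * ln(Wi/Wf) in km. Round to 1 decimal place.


Step 1: Coefficient = V * (L/D) * Isp = 157 * 13.2 * 3063 = 6347761.2 m
Step 2: Wi/Wf = 210328 / 165753 = 1.268924
Step 3: ln(1.268924) = 0.238169
Step 4: R = 6347761.2 * 0.238169 = 1511843.0 m = 1511.8 km

1511.8


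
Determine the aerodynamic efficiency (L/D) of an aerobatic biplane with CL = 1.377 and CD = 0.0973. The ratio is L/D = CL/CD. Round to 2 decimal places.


Step 1: L/D = CL / CD = 1.377 / 0.0973
Step 2: L/D = 14.15

14.15


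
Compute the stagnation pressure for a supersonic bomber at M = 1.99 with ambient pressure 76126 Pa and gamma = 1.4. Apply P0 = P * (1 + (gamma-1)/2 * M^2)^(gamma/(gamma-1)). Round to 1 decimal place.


Step 1: (gamma-1)/2 * M^2 = 0.2 * 3.9601 = 0.79202
Step 2: 1 + 0.79202 = 1.79202
Step 3: Exponent gamma/(gamma-1) = 3.5
Step 4: P0 = 76126 * 1.79202^3.5 = 586452.7 Pa

586452.7


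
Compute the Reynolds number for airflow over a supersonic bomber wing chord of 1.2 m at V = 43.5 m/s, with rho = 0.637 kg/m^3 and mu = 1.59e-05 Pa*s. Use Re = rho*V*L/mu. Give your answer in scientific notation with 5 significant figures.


Step 1: Numerator = rho * V * L = 0.637 * 43.5 * 1.2 = 33.2514
Step 2: Re = 33.2514 / 1.59e-05
Step 3: Re = 2.0913e+06

2.0913e+06


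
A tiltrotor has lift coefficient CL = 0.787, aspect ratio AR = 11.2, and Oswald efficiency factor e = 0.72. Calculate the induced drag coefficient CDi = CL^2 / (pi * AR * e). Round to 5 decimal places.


Step 1: CL^2 = 0.787^2 = 0.619369
Step 2: pi * AR * e = 3.14159 * 11.2 * 0.72 = 25.333803
Step 3: CDi = 0.619369 / 25.333803 = 0.02445

0.02445


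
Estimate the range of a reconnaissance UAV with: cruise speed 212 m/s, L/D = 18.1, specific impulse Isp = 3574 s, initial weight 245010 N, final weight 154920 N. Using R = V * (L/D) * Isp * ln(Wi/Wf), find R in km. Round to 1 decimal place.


Step 1: Coefficient = V * (L/D) * Isp = 212 * 18.1 * 3574 = 13714152.8 m
Step 2: Wi/Wf = 245010 / 154920 = 1.581526
Step 3: ln(1.581526) = 0.45839
Step 4: R = 13714152.8 * 0.45839 = 6286432.9 m = 6286.4 km

6286.4


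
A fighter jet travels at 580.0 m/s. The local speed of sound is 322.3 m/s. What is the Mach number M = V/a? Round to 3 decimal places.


Step 1: M = V / a = 580.0 / 322.3
Step 2: M = 1.800

1.800


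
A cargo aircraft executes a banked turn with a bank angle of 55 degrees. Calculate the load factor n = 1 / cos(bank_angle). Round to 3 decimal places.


Step 1: Convert 55 degrees to radians = 0.959931
Step 2: cos(55 deg) = 0.573576
Step 3: n = 1 / 0.573576 = 1.743

1.743


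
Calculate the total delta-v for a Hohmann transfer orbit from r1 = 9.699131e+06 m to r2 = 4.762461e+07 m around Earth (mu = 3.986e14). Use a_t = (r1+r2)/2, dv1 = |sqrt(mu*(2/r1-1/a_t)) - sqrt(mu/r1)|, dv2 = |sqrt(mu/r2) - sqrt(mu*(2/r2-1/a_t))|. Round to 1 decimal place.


Step 1: Transfer semi-major axis a_t = (9.699131e+06 + 4.762461e+07) / 2 = 2.866187e+07 m
Step 2: v1 (circular at r1) = sqrt(mu/r1) = 6410.65 m/s
Step 3: v_t1 = sqrt(mu*(2/r1 - 1/a_t)) = 8263.53 m/s
Step 4: dv1 = |8263.53 - 6410.65| = 1852.88 m/s
Step 5: v2 (circular at r2) = 2893.03 m/s, v_t2 = 1682.93 m/s
Step 6: dv2 = |2893.03 - 1682.93| = 1210.1 m/s
Step 7: Total delta-v = 1852.88 + 1210.1 = 3063.0 m/s

3063.0


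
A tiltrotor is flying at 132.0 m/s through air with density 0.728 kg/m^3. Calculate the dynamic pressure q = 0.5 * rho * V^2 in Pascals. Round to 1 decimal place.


Step 1: V^2 = 132.0^2 = 17424.0
Step 2: q = 0.5 * 0.728 * 17424.0
Step 3: q = 6342.3 Pa

6342.3


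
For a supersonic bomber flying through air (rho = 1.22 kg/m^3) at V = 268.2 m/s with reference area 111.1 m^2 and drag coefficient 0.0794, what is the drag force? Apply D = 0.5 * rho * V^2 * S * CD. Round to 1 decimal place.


Step 1: Dynamic pressure q = 0.5 * 1.22 * 268.2^2 = 43878.0564 Pa
Step 2: Drag D = q * S * CD = 43878.0564 * 111.1 * 0.0794
Step 3: D = 387063.3 N

387063.3


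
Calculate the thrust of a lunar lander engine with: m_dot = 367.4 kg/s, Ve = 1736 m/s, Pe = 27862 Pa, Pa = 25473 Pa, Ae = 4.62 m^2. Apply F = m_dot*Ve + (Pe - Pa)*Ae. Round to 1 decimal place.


Step 1: Momentum thrust = m_dot * Ve = 367.4 * 1736 = 637806.4 N
Step 2: Pressure thrust = (Pe - Pa) * Ae = (27862 - 25473) * 4.62 = 11037.18 N
Step 3: Total thrust F = 637806.4 + 11037.18 = 648843.6 N

648843.6


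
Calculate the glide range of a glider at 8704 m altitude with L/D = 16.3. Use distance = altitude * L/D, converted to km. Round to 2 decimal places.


Step 1: Glide distance = altitude * L/D = 8704 * 16.3 = 141875.2 m
Step 2: Convert to km: 141875.2 / 1000 = 141.88 km

141.88


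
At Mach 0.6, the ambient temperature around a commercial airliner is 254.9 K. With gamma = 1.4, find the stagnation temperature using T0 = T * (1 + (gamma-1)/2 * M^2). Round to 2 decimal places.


Step 1: (gamma-1)/2 = 0.2
Step 2: M^2 = 0.36
Step 3: 1 + 0.2 * 0.36 = 1.072
Step 4: T0 = 254.9 * 1.072 = 273.25 K

273.25


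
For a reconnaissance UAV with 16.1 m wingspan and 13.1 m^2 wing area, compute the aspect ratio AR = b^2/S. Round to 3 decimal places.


Step 1: b^2 = 16.1^2 = 259.21
Step 2: AR = 259.21 / 13.1 = 19.787

19.787


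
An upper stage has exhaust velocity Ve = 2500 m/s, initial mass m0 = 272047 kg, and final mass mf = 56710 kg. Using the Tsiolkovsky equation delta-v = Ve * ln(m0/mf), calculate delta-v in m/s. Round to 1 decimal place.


Step 1: Mass ratio m0/mf = 272047 / 56710 = 4.797161
Step 2: ln(4.797161) = 1.568024
Step 3: delta-v = 2500 * 1.568024 = 3920.1 m/s

3920.1


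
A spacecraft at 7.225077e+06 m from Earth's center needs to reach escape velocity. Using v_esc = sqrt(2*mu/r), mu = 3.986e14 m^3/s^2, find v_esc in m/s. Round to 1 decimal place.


Step 1: 2*mu/r = 2 * 3.986e14 / 7.225077e+06 = 110337924.4263
Step 2: v_esc = sqrt(110337924.4263) = 10504.2 m/s

10504.2


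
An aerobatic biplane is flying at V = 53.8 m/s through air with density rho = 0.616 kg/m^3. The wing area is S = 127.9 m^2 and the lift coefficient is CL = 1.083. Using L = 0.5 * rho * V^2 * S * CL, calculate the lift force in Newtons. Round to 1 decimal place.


Step 1: Calculate dynamic pressure q = 0.5 * 0.616 * 53.8^2 = 0.5 * 0.616 * 2894.44 = 891.4875 Pa
Step 2: Multiply by wing area and lift coefficient: L = 891.4875 * 127.9 * 1.083
Step 3: L = 114021.2538 * 1.083 = 123485.0 N

123485.0


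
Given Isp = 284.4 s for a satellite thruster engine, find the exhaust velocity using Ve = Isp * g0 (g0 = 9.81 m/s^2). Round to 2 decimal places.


Step 1: Ve = Isp * g0 = 284.4 * 9.81
Step 2: Ve = 2789.96 m/s

2789.96


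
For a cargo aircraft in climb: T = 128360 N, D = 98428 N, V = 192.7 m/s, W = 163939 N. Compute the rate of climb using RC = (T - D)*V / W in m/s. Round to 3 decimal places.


Step 1: Excess thrust = T - D = 128360 - 98428 = 29932 N
Step 2: Excess power = 29932 * 192.7 = 5767896.4 W
Step 3: RC = 5767896.4 / 163939 = 35.183 m/s

35.183


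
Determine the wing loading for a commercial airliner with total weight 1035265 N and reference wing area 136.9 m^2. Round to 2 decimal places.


Step 1: Wing loading = W / S = 1035265 / 136.9
Step 2: Wing loading = 7562.20 N/m^2

7562.20


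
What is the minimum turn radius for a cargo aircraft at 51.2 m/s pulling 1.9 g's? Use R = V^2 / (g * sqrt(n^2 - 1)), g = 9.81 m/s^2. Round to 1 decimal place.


Step 1: V^2 = 51.2^2 = 2621.44
Step 2: n^2 - 1 = 1.9^2 - 1 = 2.61
Step 3: sqrt(2.61) = 1.615549
Step 4: R = 2621.44 / (9.81 * 1.615549) = 165.4 m

165.4


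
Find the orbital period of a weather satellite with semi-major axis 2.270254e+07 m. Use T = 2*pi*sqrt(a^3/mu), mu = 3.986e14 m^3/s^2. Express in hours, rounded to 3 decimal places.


Step 1: a^3 / mu = 1.170101e+22 / 3.986e14 = 2.935527e+07
Step 2: sqrt(2.935527e+07) = 5418.0502 s
Step 3: T = 2*pi * 5418.0502 = 34042.61 s
Step 4: T in hours = 34042.61 / 3600 = 9.456 hours

9.456


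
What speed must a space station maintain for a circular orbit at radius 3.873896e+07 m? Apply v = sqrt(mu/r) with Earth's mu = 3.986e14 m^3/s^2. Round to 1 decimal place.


Step 1: mu / r = 3.986e14 / 3.873896e+07 = 10289383.0913
Step 2: v = sqrt(10289383.0913) = 3207.7 m/s

3207.7


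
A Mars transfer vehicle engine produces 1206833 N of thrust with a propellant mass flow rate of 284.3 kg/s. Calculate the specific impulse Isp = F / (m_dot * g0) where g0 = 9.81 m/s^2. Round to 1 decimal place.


Step 1: m_dot * g0 = 284.3 * 9.81 = 2788.98
Step 2: Isp = 1206833 / 2788.98 = 432.7 s

432.7


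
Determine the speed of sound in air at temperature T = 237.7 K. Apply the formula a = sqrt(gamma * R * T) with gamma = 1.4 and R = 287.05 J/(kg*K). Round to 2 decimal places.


Step 1: gamma * R * T = 1.4 * 287.05 * 237.7 = 95524.499
Step 2: a = sqrt(95524.499) = 309.07 m/s

309.07


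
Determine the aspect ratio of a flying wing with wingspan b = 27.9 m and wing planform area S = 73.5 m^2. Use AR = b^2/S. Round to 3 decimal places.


Step 1: b^2 = 27.9^2 = 778.41
Step 2: AR = 778.41 / 73.5 = 10.591

10.591


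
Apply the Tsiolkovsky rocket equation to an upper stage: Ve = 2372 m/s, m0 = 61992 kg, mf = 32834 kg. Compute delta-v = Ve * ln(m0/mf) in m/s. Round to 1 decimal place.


Step 1: Mass ratio m0/mf = 61992 / 32834 = 1.888043
Step 2: ln(1.888043) = 0.635541
Step 3: delta-v = 2372 * 0.635541 = 1507.5 m/s

1507.5


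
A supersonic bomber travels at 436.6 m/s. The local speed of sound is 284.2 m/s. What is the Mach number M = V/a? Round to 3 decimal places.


Step 1: M = V / a = 436.6 / 284.2
Step 2: M = 1.536

1.536


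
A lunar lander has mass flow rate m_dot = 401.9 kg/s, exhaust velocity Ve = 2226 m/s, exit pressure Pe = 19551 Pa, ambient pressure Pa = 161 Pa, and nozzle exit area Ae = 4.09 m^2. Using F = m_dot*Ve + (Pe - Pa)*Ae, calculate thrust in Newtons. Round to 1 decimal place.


Step 1: Momentum thrust = m_dot * Ve = 401.9 * 2226 = 894629.4 N
Step 2: Pressure thrust = (Pe - Pa) * Ae = (19551 - 161) * 4.09 = 79305.10 N
Step 3: Total thrust F = 894629.4 + 79305.10 = 973934.5 N

973934.5


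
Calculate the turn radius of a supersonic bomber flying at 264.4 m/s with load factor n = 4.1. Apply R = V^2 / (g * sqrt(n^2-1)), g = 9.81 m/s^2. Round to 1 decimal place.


Step 1: V^2 = 264.4^2 = 69907.36
Step 2: n^2 - 1 = 4.1^2 - 1 = 15.81
Step 3: sqrt(15.81) = 3.976179
Step 4: R = 69907.36 / (9.81 * 3.976179) = 1792.2 m

1792.2


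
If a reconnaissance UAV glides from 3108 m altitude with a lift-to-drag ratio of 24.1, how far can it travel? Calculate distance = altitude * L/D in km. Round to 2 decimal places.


Step 1: Glide distance = altitude * L/D = 3108 * 24.1 = 74902.8 m
Step 2: Convert to km: 74902.8 / 1000 = 74.90 km

74.90


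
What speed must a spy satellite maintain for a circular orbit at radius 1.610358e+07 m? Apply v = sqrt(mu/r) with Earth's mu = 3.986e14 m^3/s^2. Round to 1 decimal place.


Step 1: mu / r = 3.986e14 / 1.610358e+07 = 24752260.0565
Step 2: v = sqrt(24752260.0565) = 4975.2 m/s

4975.2


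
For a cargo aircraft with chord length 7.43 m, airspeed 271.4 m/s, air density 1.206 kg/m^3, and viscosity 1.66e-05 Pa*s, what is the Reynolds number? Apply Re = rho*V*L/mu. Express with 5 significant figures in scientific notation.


Step 1: Numerator = rho * V * L = 1.206 * 271.4 * 7.43 = 2431.901412
Step 2: Re = 2431.901412 / 1.66e-05
Step 3: Re = 1.4650e+08

1.4650e+08


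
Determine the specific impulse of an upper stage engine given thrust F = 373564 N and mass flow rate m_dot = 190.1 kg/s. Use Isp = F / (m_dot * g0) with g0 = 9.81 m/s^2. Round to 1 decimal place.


Step 1: m_dot * g0 = 190.1 * 9.81 = 1864.88
Step 2: Isp = 373564 / 1864.88 = 200.3 s

200.3


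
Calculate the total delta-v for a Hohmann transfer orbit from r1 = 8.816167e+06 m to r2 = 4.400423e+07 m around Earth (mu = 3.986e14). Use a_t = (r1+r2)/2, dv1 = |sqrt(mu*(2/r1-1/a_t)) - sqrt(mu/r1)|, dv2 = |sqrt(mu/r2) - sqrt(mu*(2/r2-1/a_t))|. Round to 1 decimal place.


Step 1: Transfer semi-major axis a_t = (8.816167e+06 + 4.400423e+07) / 2 = 2.641020e+07 m
Step 2: v1 (circular at r1) = sqrt(mu/r1) = 6724.02 m/s
Step 3: v_t1 = sqrt(mu*(2/r1 - 1/a_t)) = 8679.41 m/s
Step 4: dv1 = |8679.41 - 6724.02| = 1955.39 m/s
Step 5: v2 (circular at r2) = 3009.69 m/s, v_t2 = 1738.9 m/s
Step 6: dv2 = |3009.69 - 1738.9| = 1270.78 m/s
Step 7: Total delta-v = 1955.39 + 1270.78 = 3226.2 m/s

3226.2


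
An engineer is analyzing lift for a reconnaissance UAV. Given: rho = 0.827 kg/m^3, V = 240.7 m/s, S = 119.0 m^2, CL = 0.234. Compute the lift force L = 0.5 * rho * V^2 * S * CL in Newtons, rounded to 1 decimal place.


Step 1: Calculate dynamic pressure q = 0.5 * 0.827 * 240.7^2 = 0.5 * 0.827 * 57936.49 = 23956.7386 Pa
Step 2: Multiply by wing area and lift coefficient: L = 23956.7386 * 119.0 * 0.234
Step 3: L = 2850851.8952 * 0.234 = 667099.3 N

667099.3


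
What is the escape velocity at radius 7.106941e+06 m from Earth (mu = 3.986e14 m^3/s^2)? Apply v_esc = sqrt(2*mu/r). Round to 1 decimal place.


Step 1: 2*mu/r = 2 * 3.986e14 / 7.106941e+06 = 112172030.1322
Step 2: v_esc = sqrt(112172030.1322) = 10591.1 m/s

10591.1


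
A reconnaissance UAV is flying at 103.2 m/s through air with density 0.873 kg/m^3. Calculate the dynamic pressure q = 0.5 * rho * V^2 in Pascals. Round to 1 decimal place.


Step 1: V^2 = 103.2^2 = 10650.24
Step 2: q = 0.5 * 0.873 * 10650.24
Step 3: q = 4648.8 Pa

4648.8


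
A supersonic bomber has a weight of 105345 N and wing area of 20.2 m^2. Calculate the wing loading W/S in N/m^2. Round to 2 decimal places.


Step 1: Wing loading = W / S = 105345 / 20.2
Step 2: Wing loading = 5215.10 N/m^2

5215.10


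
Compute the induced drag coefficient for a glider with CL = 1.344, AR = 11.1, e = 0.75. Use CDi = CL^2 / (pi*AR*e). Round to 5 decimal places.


Step 1: CL^2 = 1.344^2 = 1.806336
Step 2: pi * AR * e = 3.14159 * 11.1 * 0.75 = 26.153759
Step 3: CDi = 1.806336 / 26.153759 = 0.06907

0.06907


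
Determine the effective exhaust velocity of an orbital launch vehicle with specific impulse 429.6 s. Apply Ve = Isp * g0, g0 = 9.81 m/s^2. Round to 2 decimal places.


Step 1: Ve = Isp * g0 = 429.6 * 9.81
Step 2: Ve = 4214.38 m/s

4214.38


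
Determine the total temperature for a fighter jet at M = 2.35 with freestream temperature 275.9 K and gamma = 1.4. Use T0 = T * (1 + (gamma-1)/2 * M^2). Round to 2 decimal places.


Step 1: (gamma-1)/2 = 0.2
Step 2: M^2 = 5.5225
Step 3: 1 + 0.2 * 5.5225 = 2.1045
Step 4: T0 = 275.9 * 2.1045 = 580.63 K

580.63


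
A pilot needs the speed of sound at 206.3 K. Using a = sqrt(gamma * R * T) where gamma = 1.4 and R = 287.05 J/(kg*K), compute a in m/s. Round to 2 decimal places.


Step 1: gamma * R * T = 1.4 * 287.05 * 206.3 = 82905.781
Step 2: a = sqrt(82905.781) = 287.93 m/s

287.93


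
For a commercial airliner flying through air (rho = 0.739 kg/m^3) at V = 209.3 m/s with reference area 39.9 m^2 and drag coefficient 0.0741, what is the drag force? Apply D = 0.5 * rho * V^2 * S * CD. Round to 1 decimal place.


Step 1: Dynamic pressure q = 0.5 * 0.739 * 209.3^2 = 16186.4981 Pa
Step 2: Drag D = q * S * CD = 16186.4981 * 39.9 * 0.0741
Step 3: D = 47856.8 N

47856.8


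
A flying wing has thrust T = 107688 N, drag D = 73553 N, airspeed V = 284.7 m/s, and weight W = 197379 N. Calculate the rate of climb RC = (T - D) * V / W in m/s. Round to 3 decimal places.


Step 1: Excess thrust = T - D = 107688 - 73553 = 34135 N
Step 2: Excess power = 34135 * 284.7 = 9718234.5 W
Step 3: RC = 9718234.5 / 197379 = 49.236 m/s

49.236


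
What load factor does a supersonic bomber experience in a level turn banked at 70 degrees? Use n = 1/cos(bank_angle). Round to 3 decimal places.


Step 1: Convert 70 degrees to radians = 1.22173
Step 2: cos(70 deg) = 0.34202
Step 3: n = 1 / 0.34202 = 2.924

2.924


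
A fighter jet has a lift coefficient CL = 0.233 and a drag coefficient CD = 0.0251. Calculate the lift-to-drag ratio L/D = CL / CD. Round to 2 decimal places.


Step 1: L/D = CL / CD = 0.233 / 0.0251
Step 2: L/D = 9.28

9.28


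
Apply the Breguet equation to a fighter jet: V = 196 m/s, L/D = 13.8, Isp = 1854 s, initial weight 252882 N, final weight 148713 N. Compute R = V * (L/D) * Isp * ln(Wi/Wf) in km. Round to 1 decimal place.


Step 1: Coefficient = V * (L/D) * Isp = 196 * 13.8 * 1854 = 5014699.2 m
Step 2: Wi/Wf = 252882 / 148713 = 1.70047
Step 3: ln(1.70047) = 0.530905
Step 4: R = 5014699.2 * 0.530905 = 2662327.4 m = 2662.3 km

2662.3


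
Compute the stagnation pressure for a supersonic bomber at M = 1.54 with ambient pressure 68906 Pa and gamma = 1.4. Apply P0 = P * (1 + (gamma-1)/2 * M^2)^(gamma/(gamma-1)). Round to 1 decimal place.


Step 1: (gamma-1)/2 * M^2 = 0.2 * 2.3716 = 0.47432
Step 2: 1 + 0.47432 = 1.47432
Step 3: Exponent gamma/(gamma-1) = 3.5
Step 4: P0 = 68906 * 1.47432^3.5 = 268119.4 Pa

268119.4


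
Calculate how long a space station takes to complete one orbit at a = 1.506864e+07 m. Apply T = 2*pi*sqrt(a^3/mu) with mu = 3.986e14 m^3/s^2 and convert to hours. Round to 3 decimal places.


Step 1: a^3 / mu = 3.421544e+21 / 3.986e14 = 8.583905e+06
Step 2: sqrt(8.583905e+06) = 2929.8301 s
Step 3: T = 2*pi * 2929.8301 = 18408.67 s
Step 4: T in hours = 18408.67 / 3600 = 5.114 hours

5.114


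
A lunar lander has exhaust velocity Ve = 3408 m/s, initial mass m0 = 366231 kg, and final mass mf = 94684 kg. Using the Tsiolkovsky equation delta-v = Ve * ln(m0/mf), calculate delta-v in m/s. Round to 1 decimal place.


Step 1: Mass ratio m0/mf = 366231 / 94684 = 3.867929
Step 2: ln(3.867929) = 1.352719
Step 3: delta-v = 3408 * 1.352719 = 4610.1 m/s

4610.1
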